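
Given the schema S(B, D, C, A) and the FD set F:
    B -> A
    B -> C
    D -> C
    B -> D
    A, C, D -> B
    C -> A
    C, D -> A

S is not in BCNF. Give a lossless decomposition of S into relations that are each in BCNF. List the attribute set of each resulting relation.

{A, C}; {B, C, D}

Candidate keys of the original relation: {B}, {D}.
Within {A, B, C, D}: {C}⁺ ∩ {A, B, C, D} = {A, C}, not the whole set, so C -> A violates BCNF; decompose into {A, C} and {B, C, D}.
{A, C} has no BCNF violation.
{B, C, D} has no BCNF violation.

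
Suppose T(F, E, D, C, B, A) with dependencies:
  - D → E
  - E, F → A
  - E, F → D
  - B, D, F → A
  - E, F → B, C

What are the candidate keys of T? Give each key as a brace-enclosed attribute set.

{D, F}, {E, F}

Attributes never on any right-hand side: {F} — every candidate key must contain it.
{D, F}⁺ = {A, B, C, D, E, F} — all of the relation — so {D, F} is a candidate key.
{E, F}⁺ = {A, B, C, D, E, F} — all of the relation — so {E, F} is a candidate key.
No proper subset of any of these is a key, and no other minimal superkey exists.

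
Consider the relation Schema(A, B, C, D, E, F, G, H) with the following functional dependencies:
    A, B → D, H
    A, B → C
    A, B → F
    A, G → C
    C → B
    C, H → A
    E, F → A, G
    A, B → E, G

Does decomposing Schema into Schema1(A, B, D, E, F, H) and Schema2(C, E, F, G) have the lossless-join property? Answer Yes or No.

Yes

The shared attributes are {E, F} and {E, F}⁺ = {A, B, C, D, E, F, G, H}.
Schema1 is contained in that closure, so Schema1 ∩ Schema2 → Schema1 holds and the join is lossless.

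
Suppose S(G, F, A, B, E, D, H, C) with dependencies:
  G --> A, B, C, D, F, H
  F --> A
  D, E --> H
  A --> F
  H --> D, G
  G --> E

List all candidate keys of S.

{D, E}, {G}, {H}

{G}⁺ = {A, B, C, D, E, F, G, H} — all of the relation — so {G} is a candidate key.
{H}⁺ = {A, B, C, D, E, F, G, H} — all of the relation — so {H} is a candidate key.
{D, E}⁺ = {A, B, C, D, E, F, G, H} — all of the relation — so {D, E} is a candidate key.
These are minimal and exhaustive — every other superkey contains one of them.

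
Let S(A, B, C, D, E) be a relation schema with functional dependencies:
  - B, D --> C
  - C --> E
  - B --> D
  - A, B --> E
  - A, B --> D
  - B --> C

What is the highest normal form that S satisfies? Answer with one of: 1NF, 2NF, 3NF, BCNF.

1NF

Candidate key: {A, B}. Prime attributes: {A, B}.
For B, D --> C we have {B, D}⁺ = {B, C, D, E}; {B, D} is not a superkey, so BCNF fails.
Because {C} is non-prime and the left side of B, D --> C is not a superkey, the relation is not in 3NF.
{B} is a proper subset of the key {A, B}, and {B}⁺ contains the non-prime attributes {C, D, E} — a partial dependency, so 2NF is violated.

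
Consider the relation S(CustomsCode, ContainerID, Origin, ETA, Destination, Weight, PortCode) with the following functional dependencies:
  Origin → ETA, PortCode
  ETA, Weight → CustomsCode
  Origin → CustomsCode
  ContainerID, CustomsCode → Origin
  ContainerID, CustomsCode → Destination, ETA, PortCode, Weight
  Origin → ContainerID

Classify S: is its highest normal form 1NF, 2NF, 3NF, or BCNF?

Candidate keys: {ContainerID, CustomsCode}, {ContainerID, ETA, Weight}, {Origin}. Prime attributes: {ContainerID, CustomsCode, ETA, Origin, Weight}.
ETA, Weight → CustomsCode breaks BCNF: {ETA, Weight}⁺ = {CustomsCode, ETA, Weight}, so {ETA, Weight} is not a superkey.
But every attribute on its right side ({CustomsCode}) is prime, and the same holds for every other non-superkey FD, so 3NF still holds.

3NF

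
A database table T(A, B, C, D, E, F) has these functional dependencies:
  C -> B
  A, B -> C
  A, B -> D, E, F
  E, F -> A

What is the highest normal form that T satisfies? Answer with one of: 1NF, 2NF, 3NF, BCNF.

3NF

Candidate keys: {A, B}, {A, C}, {B, E, F}, {C, E, F}. Prime attributes: {A, B, C, E, F}.
C -> B breaks BCNF: {C}⁺ = {B, C}, so {C} is not a superkey.
But every attribute on its right side ({B}) is prime, and the same holds for every other non-superkey FD, so 3NF still holds.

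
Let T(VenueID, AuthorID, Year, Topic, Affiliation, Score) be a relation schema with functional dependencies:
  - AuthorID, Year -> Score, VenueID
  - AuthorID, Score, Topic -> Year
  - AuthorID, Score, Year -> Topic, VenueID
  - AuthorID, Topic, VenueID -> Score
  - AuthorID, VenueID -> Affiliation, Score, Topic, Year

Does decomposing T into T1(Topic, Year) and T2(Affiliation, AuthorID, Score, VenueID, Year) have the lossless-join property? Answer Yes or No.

T1 ∩ T2 = {Year}; its closure under F is {Year}.
T1 ⊄ {Year} and T2 ⊄ {Year}, so the split is lossy.

No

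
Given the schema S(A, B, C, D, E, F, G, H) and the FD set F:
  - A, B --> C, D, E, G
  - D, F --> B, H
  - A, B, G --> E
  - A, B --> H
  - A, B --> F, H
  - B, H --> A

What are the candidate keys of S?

{A, B}⁺ = {A, B, C, D, E, F, G, H}, which is every attribute, so {A, B} is a candidate key.
{B, H}⁺ = {A, B, C, D, E, F, G, H}, which is every attribute, so {B, H} is a candidate key.
{D, F}⁺ = {A, B, C, D, E, F, G, H}, which is every attribute, so {D, F} is a candidate key.
These are minimal and exhaustive — every other superkey contains one of them.

{A, B}, {B, H}, {D, F}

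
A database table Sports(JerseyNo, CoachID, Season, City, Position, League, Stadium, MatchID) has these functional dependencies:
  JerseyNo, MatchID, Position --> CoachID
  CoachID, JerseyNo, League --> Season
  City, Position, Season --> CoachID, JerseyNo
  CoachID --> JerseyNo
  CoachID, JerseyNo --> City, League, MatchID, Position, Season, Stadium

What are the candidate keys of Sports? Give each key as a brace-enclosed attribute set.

{City, Position, Season}, {CoachID}, {JerseyNo, MatchID, Position}

{CoachID}⁺ = {City, CoachID, JerseyNo, League, MatchID, Position, Season, Stadium}, which is every attribute, so {CoachID} is a candidate key.
{City, Position, Season}⁺ = {City, CoachID, JerseyNo, League, MatchID, Position, Season, Stadium}, which is every attribute, so {City, Position, Season} is a candidate key.
{JerseyNo, MatchID, Position}⁺ = {City, CoachID, JerseyNo, League, MatchID, Position, Season, Stadium}, which is every attribute, so {JerseyNo, MatchID, Position} is a candidate key.
No proper subset of any of these is a key, and no other minimal superkey exists.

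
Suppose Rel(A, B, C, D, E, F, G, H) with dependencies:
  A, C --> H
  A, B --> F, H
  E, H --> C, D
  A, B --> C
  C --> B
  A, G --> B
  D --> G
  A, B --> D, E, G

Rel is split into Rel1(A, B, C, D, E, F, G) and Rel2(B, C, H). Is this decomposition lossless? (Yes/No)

Common attributes: {B, C}; their closure is {B, C}.
Neither Rel1 nor Rel2 is contained in that closure, so the decomposition is lossy.

No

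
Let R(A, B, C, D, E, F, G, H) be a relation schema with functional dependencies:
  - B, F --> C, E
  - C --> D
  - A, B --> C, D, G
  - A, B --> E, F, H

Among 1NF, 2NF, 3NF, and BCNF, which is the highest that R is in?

Candidate key: {A, B}. Prime attributes: {A, B}.
For B, F --> C, E we have {B, F}⁺ = {B, C, D, E, F}; {B, F} is not a superkey, so BCNF fails.
B, F --> C, E has non-prime {C, E} on the right and a non-superkey on the left, so 3NF fails.
No non-prime attribute depends on a proper subset of any candidate key, so 2NF holds.

2NF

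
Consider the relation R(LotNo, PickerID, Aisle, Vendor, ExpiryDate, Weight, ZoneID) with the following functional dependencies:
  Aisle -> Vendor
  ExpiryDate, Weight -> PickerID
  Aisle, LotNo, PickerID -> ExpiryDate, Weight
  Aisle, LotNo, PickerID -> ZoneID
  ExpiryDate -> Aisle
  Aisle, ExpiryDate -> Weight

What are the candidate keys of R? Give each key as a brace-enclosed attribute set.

{LotNo} never appears on the right of any FD, so every key must include it.
{ExpiryDate, LotNo}⁺ = {Aisle, ExpiryDate, LotNo, PickerID, Vendor, Weight, ZoneID} — all of the relation — so {ExpiryDate, LotNo} is a candidate key.
{Aisle, LotNo, PickerID}⁺ = {Aisle, ExpiryDate, LotNo, PickerID, Vendor, Weight, ZoneID} — all of the relation — so {Aisle, LotNo, PickerID} is a candidate key.
Any other superkey properly contains one of these, so there are no further candidate keys.

{Aisle, LotNo, PickerID}, {ExpiryDate, LotNo}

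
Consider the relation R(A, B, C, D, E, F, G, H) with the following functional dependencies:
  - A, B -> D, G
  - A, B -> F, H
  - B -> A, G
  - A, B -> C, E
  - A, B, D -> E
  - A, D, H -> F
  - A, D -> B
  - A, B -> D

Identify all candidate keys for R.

{A, D}, {B}

Closure of {B} is {A, B, C, D, E, F, G, H}, the whole schema; {B} is a candidate key.
Closure of {A, D} is {A, B, C, D, E, F, G, H}, the whole schema; {A, D} is a candidate key.
Any other superkey properly contains one of these, so there are no further candidate keys.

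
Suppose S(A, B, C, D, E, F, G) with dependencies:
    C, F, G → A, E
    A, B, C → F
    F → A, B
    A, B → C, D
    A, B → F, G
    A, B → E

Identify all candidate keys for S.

{F}⁺ = {A, B, C, D, E, F, G} — all of the relation — so {F} is a candidate key.
{A, B}⁺ = {A, B, C, D, E, F, G} — all of the relation — so {A, B} is a candidate key.
No proper subset of any of these is a key, and no other minimal superkey exists.

{A, B}, {F}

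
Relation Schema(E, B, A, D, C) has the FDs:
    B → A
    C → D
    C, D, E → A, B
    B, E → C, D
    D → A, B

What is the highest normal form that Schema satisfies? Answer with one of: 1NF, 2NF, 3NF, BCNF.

1NF

Candidate keys: {B, E}, {C, E}, {D, E}. Prime attributes: {B, C, D, E}.
B → A: {B}⁺ = {A, B}, which is not all of the attributes, so the left side is not a superkey — BCNF is violated.
B → A has non-prime {A} on the right and a non-superkey on the left, so 3NF fails.
The proper key subset {B} of {B, E} determines non-prime {A}, so the relation is not even in 2NF.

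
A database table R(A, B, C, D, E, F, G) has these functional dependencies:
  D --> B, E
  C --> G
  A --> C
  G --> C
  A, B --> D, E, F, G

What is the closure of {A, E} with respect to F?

{A, C, E, G}

Start with {A, E}.
A --> C applies; add {C} → now {A, C, E}.
C --> G applies; add {G} → now {A, C, E, G}.
No further FD applies.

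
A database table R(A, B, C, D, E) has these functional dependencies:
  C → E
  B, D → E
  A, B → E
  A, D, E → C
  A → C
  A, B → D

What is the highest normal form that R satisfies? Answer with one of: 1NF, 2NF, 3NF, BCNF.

Candidate key: {A, B}. Prime attributes: {A, B}.
C → E breaks BCNF: {C}⁺ = {C, E}, so {C} is not a superkey.
C → E has non-prime {E} on the right and a non-superkey on the left, so 3NF fails.
{A} is a proper subset of the key {A, B}, and {A}⁺ contains the non-prime attributes {C, E} — a partial dependency, so 2NF is violated.

1NF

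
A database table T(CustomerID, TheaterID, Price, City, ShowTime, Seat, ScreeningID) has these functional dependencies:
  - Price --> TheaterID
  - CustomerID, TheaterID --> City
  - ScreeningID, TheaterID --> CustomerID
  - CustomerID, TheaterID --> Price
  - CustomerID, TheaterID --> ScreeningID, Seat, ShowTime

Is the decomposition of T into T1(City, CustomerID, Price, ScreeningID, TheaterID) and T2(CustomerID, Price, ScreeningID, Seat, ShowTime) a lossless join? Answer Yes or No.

The shared attributes are {CustomerID, Price, ScreeningID} and {CustomerID, Price, ScreeningID}⁺ = {City, CustomerID, Price, ScreeningID, Seat, ShowTime, TheaterID}.
Since T1 ⊆ {City, CustomerID, Price, ScreeningID, Seat, ShowTime, TheaterID}, the intersection is a superkey of T1; the decomposition is lossless.

Yes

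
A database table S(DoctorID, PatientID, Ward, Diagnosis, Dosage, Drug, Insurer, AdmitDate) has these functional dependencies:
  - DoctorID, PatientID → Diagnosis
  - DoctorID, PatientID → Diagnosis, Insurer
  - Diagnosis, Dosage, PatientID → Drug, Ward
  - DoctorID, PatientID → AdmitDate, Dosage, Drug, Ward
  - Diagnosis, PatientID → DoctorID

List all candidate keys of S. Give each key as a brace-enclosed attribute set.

Attributes never on any right-hand side: {PatientID} — every candidate key must contain it.
Closure of {Diagnosis, PatientID} is {AdmitDate, Diagnosis, DoctorID, Dosage, Drug, Insurer, PatientID, Ward}, the whole schema; {Diagnosis, PatientID} is a candidate key.
Closure of {DoctorID, PatientID} is {AdmitDate, Diagnosis, DoctorID, Dosage, Drug, Insurer, PatientID, Ward}, the whole schema; {DoctorID, PatientID} is a candidate key.
Any other superkey properly contains one of these, so there are no further candidate keys.

{Diagnosis, PatientID}, {DoctorID, PatientID}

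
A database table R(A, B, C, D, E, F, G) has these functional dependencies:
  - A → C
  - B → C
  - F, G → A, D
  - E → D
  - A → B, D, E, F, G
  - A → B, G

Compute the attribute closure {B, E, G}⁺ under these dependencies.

{B, C, D, E, G}

Start with {B, E, G}.
B → C applies; add {C} → now {B, C, E, G}.
E → D applies; add {D} → now {B, C, D, E, G}.
No further FD applies.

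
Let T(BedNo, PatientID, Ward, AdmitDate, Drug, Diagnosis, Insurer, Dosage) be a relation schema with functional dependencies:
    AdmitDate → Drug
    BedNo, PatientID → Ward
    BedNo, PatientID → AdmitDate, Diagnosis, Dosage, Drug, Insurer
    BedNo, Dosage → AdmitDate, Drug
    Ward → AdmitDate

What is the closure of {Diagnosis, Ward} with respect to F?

{AdmitDate, Diagnosis, Drug, Ward}

Start with {Diagnosis, Ward}.
Ward → AdmitDate applies; add {AdmitDate} → now {AdmitDate, Diagnosis, Ward}.
AdmitDate → Drug applies; add {Drug} → now {AdmitDate, Diagnosis, Drug, Ward}.
No further FD applies.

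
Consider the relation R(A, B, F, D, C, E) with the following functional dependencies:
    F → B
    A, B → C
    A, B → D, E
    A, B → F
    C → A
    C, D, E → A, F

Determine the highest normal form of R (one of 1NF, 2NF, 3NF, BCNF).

3NF

Candidate keys: {A, B}, {A, F}, {B, C}, {C, D, E}, {C, F}. Prime attributes: {A, B, C, D, E, F}.
For F → B we have {F}⁺ = {B, F}; {F} is not a superkey, so BCNF fails.
Its right-hand attributes {B} are all prime, as are those of every other non-superkey FD — the relation is in 3NF.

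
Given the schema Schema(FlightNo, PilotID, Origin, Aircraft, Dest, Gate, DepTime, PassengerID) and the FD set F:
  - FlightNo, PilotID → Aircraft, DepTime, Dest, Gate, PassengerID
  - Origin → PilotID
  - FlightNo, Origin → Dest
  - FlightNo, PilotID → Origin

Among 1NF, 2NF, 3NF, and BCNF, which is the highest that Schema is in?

3NF

Candidate keys: {FlightNo, Origin}, {FlightNo, PilotID}. Prime attributes: {FlightNo, Origin, PilotID}.
Origin → PilotID: {Origin}⁺ = {Origin, PilotID}, which is not all of the attributes, so the left side is not a superkey — BCNF is violated.
But every attribute on its right side ({PilotID}) is prime, and the same holds for every other non-superkey FD, so 3NF still holds.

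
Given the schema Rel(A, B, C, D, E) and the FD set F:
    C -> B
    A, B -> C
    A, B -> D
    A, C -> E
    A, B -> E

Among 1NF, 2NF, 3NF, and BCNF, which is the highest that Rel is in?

Candidate keys: {A, B}, {A, C}. Prime attributes: {A, B, C}.
C -> B breaks BCNF: {C}⁺ = {B, C}, so {C} is not a superkey.
Since {B} ⊆ prime attributes and every other non-superkey FD also has a prime right side, the schema is in 3NF.

3NF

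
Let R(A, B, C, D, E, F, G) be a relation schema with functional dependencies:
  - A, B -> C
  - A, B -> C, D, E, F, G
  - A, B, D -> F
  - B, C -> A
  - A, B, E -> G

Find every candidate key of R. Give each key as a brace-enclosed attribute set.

No FD produces {B}, so it must be in every candidate key.
{A, B}⁺ = {A, B, C, D, E, F, G} — all of the relation — so {A, B} is a candidate key.
{B, C}⁺ = {A, B, C, D, E, F, G} — all of the relation — so {B, C} is a candidate key.
No proper subset of any of these is a key, and no other minimal superkey exists.

{A, B}, {B, C}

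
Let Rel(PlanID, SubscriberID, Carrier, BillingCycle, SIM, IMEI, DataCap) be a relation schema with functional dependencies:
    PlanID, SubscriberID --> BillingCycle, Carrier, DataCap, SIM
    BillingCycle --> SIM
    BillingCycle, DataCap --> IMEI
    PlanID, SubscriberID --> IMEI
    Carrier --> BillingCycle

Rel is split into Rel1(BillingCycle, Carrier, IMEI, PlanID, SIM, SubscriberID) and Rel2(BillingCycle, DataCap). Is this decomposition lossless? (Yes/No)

Rel1 ∩ Rel2 = {BillingCycle}; its closure under F is {BillingCycle, SIM}.
Neither Rel1 nor Rel2 is contained in that closure, so the decomposition is lossy.

No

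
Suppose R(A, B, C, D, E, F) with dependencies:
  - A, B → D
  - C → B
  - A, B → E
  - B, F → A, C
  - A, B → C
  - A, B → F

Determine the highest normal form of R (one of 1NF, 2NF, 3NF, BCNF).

Candidate keys: {A, B}, {A, C}, {B, F}, {C, F}. Prime attributes: {A, B, C, F}.
For C → B we have {C}⁺ = {B, C}; {C} is not a superkey, so BCNF fails.
But every attribute on its right side ({B}) is prime, and the same holds for every other non-superkey FD, so 3NF still holds.

3NF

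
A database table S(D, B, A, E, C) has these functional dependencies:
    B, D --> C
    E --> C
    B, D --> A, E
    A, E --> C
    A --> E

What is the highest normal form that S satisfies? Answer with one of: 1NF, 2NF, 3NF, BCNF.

2NF

Candidate key: {B, D}. Prime attributes: {B, D}.
For E --> C we have {E}⁺ = {C, E}; {E} is not a superkey, so BCNF fails.
Because {C} is non-prime and the left side of E --> C is not a superkey, the relation is not in 3NF.
Checking every proper subset of each key, none determines a non-prime attribute — 2NF is satisfied.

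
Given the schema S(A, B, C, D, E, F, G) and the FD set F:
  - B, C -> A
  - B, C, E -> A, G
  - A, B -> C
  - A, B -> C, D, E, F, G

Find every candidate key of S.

{A, B}, {B, C}

Attributes never on any right-hand side: {B} — every candidate key must contain it.
{A, B} is a candidate key since {A, B}⁺ = {A, B, C, D, E, F, G} covers every attribute.
{B, C} is a candidate key since {B, C}⁺ = {A, B, C, D, E, F, G} covers every attribute.
Any other superkey properly contains one of these, so there are no further candidate keys.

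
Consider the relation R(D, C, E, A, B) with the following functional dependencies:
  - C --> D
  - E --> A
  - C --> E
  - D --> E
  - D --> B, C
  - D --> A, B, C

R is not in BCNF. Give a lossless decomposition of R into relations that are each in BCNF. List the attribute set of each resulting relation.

{A, E}; {B, C, D, E}

Candidate keys of the original relation: {C}, {D}.
{A, B, C, D, E}: {E} determines {A, E} here but is not a superkey — split on E --> A, giving {A, E} and {B, C, D, E}.
{A, E} is in BCNF.
{B, C, D, E} is in BCNF.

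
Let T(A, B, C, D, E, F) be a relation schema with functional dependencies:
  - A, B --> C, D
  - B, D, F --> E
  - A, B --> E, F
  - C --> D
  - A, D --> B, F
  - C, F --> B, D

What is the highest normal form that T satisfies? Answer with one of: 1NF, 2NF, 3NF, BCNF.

2NF

Candidate keys: {A, B}, {A, C}, {A, D}. Prime attributes: {A, B, C, D}.
B, D, F --> E: {B, D, F}⁺ = {B, D, E, F}, which is not all of the attributes, so the left side is not a superkey — BCNF is violated.
B, D, F --> E has non-prime {E} on the right and a non-superkey on the left, so 3NF fails.
Checking every proper subset of each key, none determines a non-prime attribute — 2NF is satisfied.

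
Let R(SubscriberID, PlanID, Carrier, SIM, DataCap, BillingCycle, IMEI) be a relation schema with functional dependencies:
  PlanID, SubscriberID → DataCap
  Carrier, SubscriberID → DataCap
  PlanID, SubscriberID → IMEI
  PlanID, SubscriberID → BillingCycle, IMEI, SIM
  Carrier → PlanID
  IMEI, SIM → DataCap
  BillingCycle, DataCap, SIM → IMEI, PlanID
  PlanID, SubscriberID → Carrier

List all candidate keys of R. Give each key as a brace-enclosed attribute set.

{SubscriberID} never appears on the right of any FD, so every key must include it.
Closure of {Carrier, SubscriberID} is {BillingCycle, Carrier, DataCap, IMEI, PlanID, SIM, SubscriberID}, the whole schema; {Carrier, SubscriberID} is a candidate key.
Closure of {PlanID, SubscriberID} is {BillingCycle, Carrier, DataCap, IMEI, PlanID, SIM, SubscriberID}, the whole schema; {PlanID, SubscriberID} is a candidate key.
Closure of {BillingCycle, DataCap, SIM, SubscriberID} is {BillingCycle, Carrier, DataCap, IMEI, PlanID, SIM, SubscriberID}, the whole schema; {BillingCycle, DataCap, SIM, SubscriberID} is a candidate key.
Closure of {BillingCycle, IMEI, SIM, SubscriberID} is {BillingCycle, Carrier, DataCap, IMEI, PlanID, SIM, SubscriberID}, the whole schema; {BillingCycle, IMEI, SIM, SubscriberID} is a candidate key.
Any other superkey properly contains one of these, so there are no further candidate keys.

{BillingCycle, DataCap, SIM, SubscriberID}, {BillingCycle, IMEI, SIM, SubscriberID}, {Carrier, SubscriberID}, {PlanID, SubscriberID}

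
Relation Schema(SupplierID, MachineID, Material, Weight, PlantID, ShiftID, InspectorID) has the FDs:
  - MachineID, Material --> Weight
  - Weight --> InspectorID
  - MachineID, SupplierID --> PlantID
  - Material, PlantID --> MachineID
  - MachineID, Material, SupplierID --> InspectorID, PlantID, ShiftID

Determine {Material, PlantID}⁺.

Start with {Material, PlantID}.
Material, PlantID --> MachineID applies; add {MachineID} → now {MachineID, Material, PlantID}.
MachineID, Material --> Weight applies; add {Weight} → now {MachineID, Material, PlantID, Weight}.
Weight --> InspectorID applies; add {InspectorID} → now {InspectorID, MachineID, Material, PlantID, Weight}.
No further FD applies.

{InspectorID, MachineID, Material, PlantID, Weight}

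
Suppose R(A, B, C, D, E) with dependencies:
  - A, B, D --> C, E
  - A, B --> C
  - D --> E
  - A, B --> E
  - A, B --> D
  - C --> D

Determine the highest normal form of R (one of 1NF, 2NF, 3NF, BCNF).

2NF

Candidate key: {A, B}. Prime attributes: {A, B}.
For D --> E we have {D}⁺ = {D, E}; {D} is not a superkey, so BCNF fails.
D --> E has non-prime {E} on the right and a non-superkey on the left, so 3NF fails.
No proper subset of a key has a non-prime attribute in its closure, so there is no partial dependency; 2NF holds.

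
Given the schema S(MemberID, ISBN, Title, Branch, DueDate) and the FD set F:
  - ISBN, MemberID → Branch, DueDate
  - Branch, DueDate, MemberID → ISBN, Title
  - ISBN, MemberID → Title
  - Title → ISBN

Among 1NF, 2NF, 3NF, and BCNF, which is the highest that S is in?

Candidate keys: {Branch, DueDate, MemberID}, {ISBN, MemberID}, {MemberID, Title}. Prime attributes: {Branch, DueDate, ISBN, MemberID, Title}.
For Title → ISBN we have {Title}⁺ = {ISBN, Title}; {Title} is not a superkey, so BCNF fails.
But every attribute on its right side ({ISBN}) is prime, and the same holds for every other non-superkey FD, so 3NF still holds.

3NF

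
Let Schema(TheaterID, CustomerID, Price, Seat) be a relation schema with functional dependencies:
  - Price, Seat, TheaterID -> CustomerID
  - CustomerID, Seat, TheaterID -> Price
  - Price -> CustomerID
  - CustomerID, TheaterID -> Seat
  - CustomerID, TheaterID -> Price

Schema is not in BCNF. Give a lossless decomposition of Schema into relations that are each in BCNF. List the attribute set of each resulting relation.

Candidate keys of the original relation: {CustomerID, TheaterID}, {Price, TheaterID}.
{CustomerID, Price, Seat, TheaterID}: {Price} determines {CustomerID, Price} here but is not a superkey — split on Price -> CustomerID, giving {CustomerID, Price} and {Price, Seat, TheaterID}.
{CustomerID, Price} is in BCNF.
{Price, Seat, TheaterID} is in BCNF.

{CustomerID, Price}; {Price, Seat, TheaterID}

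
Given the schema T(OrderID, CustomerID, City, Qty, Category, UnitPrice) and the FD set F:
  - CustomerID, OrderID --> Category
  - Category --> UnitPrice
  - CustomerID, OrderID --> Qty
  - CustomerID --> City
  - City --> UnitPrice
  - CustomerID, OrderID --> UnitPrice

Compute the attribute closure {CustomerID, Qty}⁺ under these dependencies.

Start with {CustomerID, Qty}.
CustomerID --> City applies; add {City} → now {City, CustomerID, Qty}.
City --> UnitPrice applies; add {UnitPrice} → now {City, CustomerID, Qty, UnitPrice}.
No further FD applies.

{City, CustomerID, Qty, UnitPrice}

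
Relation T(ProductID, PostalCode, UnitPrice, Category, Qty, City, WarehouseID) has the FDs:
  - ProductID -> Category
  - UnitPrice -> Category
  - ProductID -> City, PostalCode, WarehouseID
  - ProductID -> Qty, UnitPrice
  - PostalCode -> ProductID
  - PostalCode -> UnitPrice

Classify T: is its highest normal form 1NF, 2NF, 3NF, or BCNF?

Candidate keys: {PostalCode}, {ProductID}. Prime attributes: {PostalCode, ProductID}.
UnitPrice -> Category: {UnitPrice}⁺ = {Category, UnitPrice}, which is not all of the attributes, so the left side is not a superkey — BCNF is violated.
UnitPrice -> Category determines the non-prime attribute {Category} from a non-superkey — 3NF is violated.
All keys have size 1, which rules out partial dependencies — 2NF is satisfied.

2NF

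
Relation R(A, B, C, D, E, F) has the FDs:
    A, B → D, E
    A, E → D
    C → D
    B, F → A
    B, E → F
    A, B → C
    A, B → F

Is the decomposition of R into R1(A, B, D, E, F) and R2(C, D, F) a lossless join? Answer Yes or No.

No

The shared attributes are {D, F} and {D, F}⁺ = {D, F}.
The closure covers neither R1 nor R2 entirely; the join is not lossless.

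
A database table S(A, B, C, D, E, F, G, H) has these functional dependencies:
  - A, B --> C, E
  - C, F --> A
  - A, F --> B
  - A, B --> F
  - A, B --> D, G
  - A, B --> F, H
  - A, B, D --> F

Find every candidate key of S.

{A, B}, {A, F}, {C, F}

{A, B}⁺ = {A, B, C, D, E, F, G, H}, which is every attribute, so {A, B} is a candidate key.
{A, F}⁺ = {A, B, C, D, E, F, G, H}, which is every attribute, so {A, F} is a candidate key.
{C, F}⁺ = {A, B, C, D, E, F, G, H}, which is every attribute, so {C, F} is a candidate key.
These are minimal and exhaustive — every other superkey contains one of them.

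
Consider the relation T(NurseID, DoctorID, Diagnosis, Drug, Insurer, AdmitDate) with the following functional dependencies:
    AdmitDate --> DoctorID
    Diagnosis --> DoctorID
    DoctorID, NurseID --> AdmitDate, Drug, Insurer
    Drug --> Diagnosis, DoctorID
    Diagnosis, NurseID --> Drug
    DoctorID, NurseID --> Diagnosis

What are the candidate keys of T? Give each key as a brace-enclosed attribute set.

{AdmitDate, NurseID}, {Diagnosis, NurseID}, {DoctorID, NurseID}, {Drug, NurseID}

{NurseID} never appears on the right of any FD, so every key must include it.
Closure of {AdmitDate, NurseID} is {AdmitDate, Diagnosis, DoctorID, Drug, Insurer, NurseID}, the whole schema; {AdmitDate, NurseID} is a candidate key.
Closure of {Diagnosis, NurseID} is {AdmitDate, Diagnosis, DoctorID, Drug, Insurer, NurseID}, the whole schema; {Diagnosis, NurseID} is a candidate key.
Closure of {DoctorID, NurseID} is {AdmitDate, Diagnosis, DoctorID, Drug, Insurer, NurseID}, the whole schema; {DoctorID, NurseID} is a candidate key.
Closure of {Drug, NurseID} is {AdmitDate, Diagnosis, DoctorID, Drug, Insurer, NurseID}, the whole schema; {Drug, NurseID} is a candidate key.
No proper subset of any of these is a key, and no other minimal superkey exists.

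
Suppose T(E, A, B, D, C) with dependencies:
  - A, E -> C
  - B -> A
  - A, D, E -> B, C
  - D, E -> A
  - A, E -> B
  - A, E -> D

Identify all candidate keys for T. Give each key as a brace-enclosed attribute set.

{A, E}, {B, E}, {D, E}

{E} never appears on the right of any FD, so every key must include it.
{A, E}⁺ = {A, B, C, D, E}, which is every attribute, so {A, E} is a candidate key.
{B, E}⁺ = {A, B, C, D, E}, which is every attribute, so {B, E} is a candidate key.
{D, E}⁺ = {A, B, C, D, E}, which is every attribute, so {D, E} is a candidate key.
These are minimal and exhaustive — every other superkey contains one of them.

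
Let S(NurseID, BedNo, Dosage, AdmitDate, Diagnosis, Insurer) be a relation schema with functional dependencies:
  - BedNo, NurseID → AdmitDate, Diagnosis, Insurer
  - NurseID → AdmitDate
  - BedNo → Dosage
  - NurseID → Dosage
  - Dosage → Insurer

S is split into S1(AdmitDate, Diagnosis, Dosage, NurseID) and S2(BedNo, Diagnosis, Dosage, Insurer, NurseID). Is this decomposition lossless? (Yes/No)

Yes

S1 ∩ S2 = {Diagnosis, Dosage, NurseID}; its closure under F is {AdmitDate, Diagnosis, Dosage, Insurer, NurseID}.
This includes all of S1, so the common attributes are a superkey of S1 — the join is lossless.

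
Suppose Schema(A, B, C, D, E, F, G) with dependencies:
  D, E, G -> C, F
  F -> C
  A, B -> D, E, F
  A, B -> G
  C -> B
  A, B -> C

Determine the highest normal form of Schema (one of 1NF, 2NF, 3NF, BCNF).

3NF

Candidate keys: {A, B}, {A, C}, {A, D, E, G}, {A, F}. Prime attributes: {A, B, C, D, E, F, G}.
D, E, G -> C, F breaks BCNF: {D, E, G}⁺ = {B, C, D, E, F, G}, so {D, E, G} is not a superkey.
But every attribute on its right side ({C, F}) is prime, and the same holds for every other non-superkey FD, so 3NF still holds.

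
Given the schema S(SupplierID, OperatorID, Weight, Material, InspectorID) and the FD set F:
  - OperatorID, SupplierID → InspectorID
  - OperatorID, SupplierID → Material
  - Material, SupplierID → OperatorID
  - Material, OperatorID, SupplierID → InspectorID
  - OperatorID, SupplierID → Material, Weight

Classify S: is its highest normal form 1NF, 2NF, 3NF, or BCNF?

Candidate keys: {Material, SupplierID}, {OperatorID, SupplierID}. Prime attributes: {Material, OperatorID, SupplierID}.
Every FD has a superkey on the left, so the relation is in BCNF.

BCNF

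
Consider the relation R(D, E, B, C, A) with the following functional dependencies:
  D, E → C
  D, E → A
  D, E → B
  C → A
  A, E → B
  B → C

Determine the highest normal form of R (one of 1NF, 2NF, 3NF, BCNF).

Candidate key: {D, E}. Prime attributes: {D, E}.
C → A: {C}⁺ = {A, C}, which is not all of the attributes, so the left side is not a superkey — BCNF is violated.
C → A has non-prime {A} on the right and a non-superkey on the left, so 3NF fails.
Checking every proper subset of each key, none determines a non-prime attribute — 2NF is satisfied.

2NF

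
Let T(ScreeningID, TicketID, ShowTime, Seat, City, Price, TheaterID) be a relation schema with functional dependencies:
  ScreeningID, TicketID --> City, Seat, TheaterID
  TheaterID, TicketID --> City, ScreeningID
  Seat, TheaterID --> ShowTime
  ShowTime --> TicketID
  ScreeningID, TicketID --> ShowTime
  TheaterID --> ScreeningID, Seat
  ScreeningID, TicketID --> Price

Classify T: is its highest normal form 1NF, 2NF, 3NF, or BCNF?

3NF

Candidate keys: {ScreeningID, ShowTime}, {ScreeningID, TicketID}, {TheaterID}. Prime attributes: {ScreeningID, ShowTime, TheaterID, TicketID}.
For ShowTime --> TicketID we have {ShowTime}⁺ = {ShowTime, TicketID}; {ShowTime} is not a superkey, so BCNF fails.
Since {TicketID} ⊆ prime attributes and every other non-superkey FD also has a prime right side, the schema is in 3NF.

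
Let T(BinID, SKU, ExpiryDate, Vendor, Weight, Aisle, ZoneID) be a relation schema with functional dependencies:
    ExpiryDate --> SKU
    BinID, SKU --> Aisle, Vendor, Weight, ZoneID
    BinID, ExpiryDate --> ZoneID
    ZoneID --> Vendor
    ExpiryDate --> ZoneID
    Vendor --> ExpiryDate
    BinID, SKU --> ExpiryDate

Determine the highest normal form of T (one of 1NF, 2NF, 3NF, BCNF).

Candidate keys: {BinID, ExpiryDate}, {BinID, SKU}, {BinID, Vendor}, {BinID, ZoneID}. Prime attributes: {BinID, ExpiryDate, SKU, Vendor, ZoneID}.
ExpiryDate --> SKU breaks BCNF: {ExpiryDate}⁺ = {ExpiryDate, SKU, Vendor, ZoneID}, so {ExpiryDate} is not a superkey.
Since {SKU} ⊆ prime attributes and every other non-superkey FD also has a prime right side, the schema is in 3NF.

3NF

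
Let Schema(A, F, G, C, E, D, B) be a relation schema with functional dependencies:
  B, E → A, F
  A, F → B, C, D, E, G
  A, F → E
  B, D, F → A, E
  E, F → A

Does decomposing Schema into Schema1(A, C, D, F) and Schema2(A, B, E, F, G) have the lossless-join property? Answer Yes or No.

Common attributes: {A, F}; their closure is {A, B, C, D, E, F, G}.
Schema1 is contained in that closure, so Schema1 ∩ Schema2 → Schema1 holds and the join is lossless.

Yes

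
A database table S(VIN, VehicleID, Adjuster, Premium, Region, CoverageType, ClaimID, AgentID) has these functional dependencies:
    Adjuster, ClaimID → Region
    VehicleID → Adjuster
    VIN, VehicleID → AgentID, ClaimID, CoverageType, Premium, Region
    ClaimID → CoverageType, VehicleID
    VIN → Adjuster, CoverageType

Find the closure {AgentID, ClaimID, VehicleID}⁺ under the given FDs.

{Adjuster, AgentID, ClaimID, CoverageType, Region, VehicleID}

Start with {AgentID, ClaimID, VehicleID}.
VehicleID → Adjuster applies; add {Adjuster} → now {Adjuster, AgentID, ClaimID, VehicleID}.
ClaimID → CoverageType, VehicleID applies; add {CoverageType} → now {Adjuster, AgentID, ClaimID, CoverageType, VehicleID}.
Adjuster, ClaimID → Region applies; add {Region} → now {Adjuster, AgentID, ClaimID, CoverageType, Region, VehicleID}.
No further FD applies.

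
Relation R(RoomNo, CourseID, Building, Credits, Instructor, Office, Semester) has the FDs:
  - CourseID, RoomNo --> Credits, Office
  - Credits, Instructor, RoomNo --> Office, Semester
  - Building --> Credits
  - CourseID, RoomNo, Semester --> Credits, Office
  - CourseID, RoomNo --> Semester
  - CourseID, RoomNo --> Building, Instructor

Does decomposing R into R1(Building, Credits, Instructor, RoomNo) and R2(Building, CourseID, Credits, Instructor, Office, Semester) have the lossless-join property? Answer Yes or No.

R1 ∩ R2 = {Building, Credits, Instructor}; its closure under F is {Building, Credits, Instructor}.
Neither R1 nor R2 is contained in that closure, so the decomposition is lossy.

No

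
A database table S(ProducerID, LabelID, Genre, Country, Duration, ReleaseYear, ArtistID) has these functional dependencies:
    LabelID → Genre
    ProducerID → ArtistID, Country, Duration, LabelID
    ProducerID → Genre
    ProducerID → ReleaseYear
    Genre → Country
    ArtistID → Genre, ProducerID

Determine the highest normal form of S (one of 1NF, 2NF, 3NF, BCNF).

2NF

Candidate keys: {ArtistID}, {ProducerID}. Prime attributes: {ArtistID, ProducerID}.
LabelID → Genre: {LabelID}⁺ = {Country, Genre, LabelID}, which is not all of the attributes, so the left side is not a superkey — BCNF is violated.
LabelID → Genre has non-prime {Genre} on the right and a non-superkey on the left, so 3NF fails.
All keys have size 1, which rules out partial dependencies — 2NF is satisfied.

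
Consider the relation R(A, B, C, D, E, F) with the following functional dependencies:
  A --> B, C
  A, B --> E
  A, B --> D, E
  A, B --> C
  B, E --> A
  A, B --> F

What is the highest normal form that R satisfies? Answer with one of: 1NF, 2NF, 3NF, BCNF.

BCNF

Candidate keys: {A}, {B, E}. Prime attributes: {A, B, E}.
Each dependency's left side is a superkey — BCNF holds.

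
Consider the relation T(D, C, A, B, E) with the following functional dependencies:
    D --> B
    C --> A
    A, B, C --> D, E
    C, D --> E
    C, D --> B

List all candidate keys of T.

{B, C}, {C, D}

Attributes never on any right-hand side: {C} — every candidate key must contain it.
{B, C} is a candidate key since {B, C}⁺ = {A, B, C, D, E} covers every attribute.
{C, D} is a candidate key since {C, D}⁺ = {A, B, C, D, E} covers every attribute.
No proper subset of any of these is a key, and no other minimal superkey exists.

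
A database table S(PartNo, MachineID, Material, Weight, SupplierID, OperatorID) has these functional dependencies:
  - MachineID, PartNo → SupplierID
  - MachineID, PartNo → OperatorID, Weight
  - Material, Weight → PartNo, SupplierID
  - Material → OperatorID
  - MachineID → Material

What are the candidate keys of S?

{MachineID} never appears on the right of any FD, so every key must include it.
{MachineID, PartNo}⁺ = {MachineID, Material, OperatorID, PartNo, SupplierID, Weight}, which is every attribute, so {MachineID, PartNo} is a candidate key.
{MachineID, Weight}⁺ = {MachineID, Material, OperatorID, PartNo, SupplierID, Weight}, which is every attribute, so {MachineID, Weight} is a candidate key.
These are minimal and exhaustive — every other superkey contains one of them.

{MachineID, PartNo}, {MachineID, Weight}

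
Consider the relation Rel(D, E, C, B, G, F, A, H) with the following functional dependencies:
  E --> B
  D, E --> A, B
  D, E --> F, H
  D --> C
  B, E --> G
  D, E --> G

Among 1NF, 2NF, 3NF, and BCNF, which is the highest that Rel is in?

Candidate key: {D, E}. Prime attributes: {D, E}.
E --> B: {E}⁺ = {B, E, G}, which is not all of the attributes, so the left side is not a superkey — BCNF is violated.
E --> B determines the non-prime attribute {B} from a non-superkey — 3NF is violated.
Since {D} ⊂ {D, E} and {D}⁺ ⊇ {C} with {C} non-prime, there is a partial dependency; 2NF fails.

1NF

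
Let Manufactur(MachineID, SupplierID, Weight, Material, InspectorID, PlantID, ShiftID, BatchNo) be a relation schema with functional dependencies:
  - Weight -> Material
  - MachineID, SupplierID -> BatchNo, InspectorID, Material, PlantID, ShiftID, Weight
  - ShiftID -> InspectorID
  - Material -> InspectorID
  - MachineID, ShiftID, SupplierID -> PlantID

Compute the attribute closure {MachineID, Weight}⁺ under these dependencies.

{InspectorID, MachineID, Material, Weight}

Start with {MachineID, Weight}.
Weight -> Material applies; add {Material} → now {MachineID, Material, Weight}.
Material -> InspectorID applies; add {InspectorID} → now {InspectorID, MachineID, Material, Weight}.
No further FD applies.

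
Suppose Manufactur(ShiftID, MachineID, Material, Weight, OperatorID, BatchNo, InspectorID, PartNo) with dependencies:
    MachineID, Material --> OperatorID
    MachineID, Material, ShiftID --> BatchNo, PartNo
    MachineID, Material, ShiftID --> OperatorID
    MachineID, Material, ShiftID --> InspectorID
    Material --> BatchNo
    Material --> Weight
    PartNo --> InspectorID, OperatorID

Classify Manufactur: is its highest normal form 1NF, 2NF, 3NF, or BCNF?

1NF

Candidate key: {MachineID, Material, ShiftID}. Prime attributes: {MachineID, Material, ShiftID}.
For MachineID, Material --> OperatorID we have {MachineID, Material}⁺ = {BatchNo, MachineID, Material, OperatorID, Weight}; {MachineID, Material} is not a superkey, so BCNF fails.
MachineID, Material --> OperatorID determines the non-prime attribute {OperatorID} from a non-superkey — 3NF is violated.
{Material} is a proper subset of the key {MachineID, Material, ShiftID}, and {Material}⁺ contains the non-prime attributes {BatchNo, Weight} — a partial dependency, so 2NF is violated.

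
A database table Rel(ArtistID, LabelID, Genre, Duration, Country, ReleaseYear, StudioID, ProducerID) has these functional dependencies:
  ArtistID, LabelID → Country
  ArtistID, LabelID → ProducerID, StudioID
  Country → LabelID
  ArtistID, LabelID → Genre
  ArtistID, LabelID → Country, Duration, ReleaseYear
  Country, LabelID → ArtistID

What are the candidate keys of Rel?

{ArtistID, LabelID}, {Country}

{Country}⁺ = {ArtistID, Country, Duration, Genre, LabelID, ProducerID, ReleaseYear, StudioID} — all of the relation — so {Country} is a candidate key.
{ArtistID, LabelID}⁺ = {ArtistID, Country, Duration, Genre, LabelID, ProducerID, ReleaseYear, StudioID} — all of the relation — so {ArtistID, LabelID} is a candidate key.
No proper subset of any of these is a key, and no other minimal superkey exists.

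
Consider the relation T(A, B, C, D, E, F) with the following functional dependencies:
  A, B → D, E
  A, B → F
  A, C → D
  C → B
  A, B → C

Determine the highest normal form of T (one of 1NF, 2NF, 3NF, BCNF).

3NF

Candidate keys: {A, B}, {A, C}. Prime attributes: {A, B, C}.
C → B breaks BCNF: {C}⁺ = {B, C}, so {C} is not a superkey.
But every attribute on its right side ({B}) is prime, and the same holds for every other non-superkey FD, so 3NF still holds.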